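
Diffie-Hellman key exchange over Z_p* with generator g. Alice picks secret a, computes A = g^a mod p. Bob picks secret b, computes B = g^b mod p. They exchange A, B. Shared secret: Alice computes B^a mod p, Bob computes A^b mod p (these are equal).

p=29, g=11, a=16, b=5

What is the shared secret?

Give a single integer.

A = 11^16 mod 29  (bits of 16 = 10000)
  bit 0 = 1: r = r^2 * 11 mod 29 = 1^2 * 11 = 1*11 = 11
  bit 1 = 0: r = r^2 mod 29 = 11^2 = 5
  bit 2 = 0: r = r^2 mod 29 = 5^2 = 25
  bit 3 = 0: r = r^2 mod 29 = 25^2 = 16
  bit 4 = 0: r = r^2 mod 29 = 16^2 = 24
  -> A = 24
B = 11^5 mod 29  (bits of 5 = 101)
  bit 0 = 1: r = r^2 * 11 mod 29 = 1^2 * 11 = 1*11 = 11
  bit 1 = 0: r = r^2 mod 29 = 11^2 = 5
  bit 2 = 1: r = r^2 * 11 mod 29 = 5^2 * 11 = 25*11 = 14
  -> B = 14
s = B^a = 14^16 mod 29  (bits of 16 = 10000)
  bit 0 = 1: r = r^2 * 14 mod 29 = 1^2 * 14 = 1*14 = 14
  bit 1 = 0: r = r^2 mod 29 = 14^2 = 22
  bit 2 = 0: r = r^2 mod 29 = 22^2 = 20
  bit 3 = 0: r = r^2 mod 29 = 20^2 = 23
  bit 4 = 0: r = r^2 mod 29 = 23^2 = 7
  -> s = B^a = 7

Answer: 7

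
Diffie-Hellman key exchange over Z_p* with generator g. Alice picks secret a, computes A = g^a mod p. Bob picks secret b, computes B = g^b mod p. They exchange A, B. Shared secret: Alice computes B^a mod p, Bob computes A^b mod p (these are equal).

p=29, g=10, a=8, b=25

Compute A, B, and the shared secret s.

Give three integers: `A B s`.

A = 10^8 mod 29  (bits of 8 = 1000)
  bit 0 = 1: r = r^2 * 10 mod 29 = 1^2 * 10 = 1*10 = 10
  bit 1 = 0: r = r^2 mod 29 = 10^2 = 13
  bit 2 = 0: r = r^2 mod 29 = 13^2 = 24
  bit 3 = 0: r = r^2 mod 29 = 24^2 = 25
  -> A = 25
B = 10^25 mod 29  (bits of 25 = 11001)
  bit 0 = 1: r = r^2 * 10 mod 29 = 1^2 * 10 = 1*10 = 10
  bit 1 = 1: r = r^2 * 10 mod 29 = 10^2 * 10 = 13*10 = 14
  bit 2 = 0: r = r^2 mod 29 = 14^2 = 22
  bit 3 = 0: r = r^2 mod 29 = 22^2 = 20
  bit 4 = 1: r = r^2 * 10 mod 29 = 20^2 * 10 = 23*10 = 27
  -> B = 27
s = B^a = 27^8 mod 29  (bits of 8 = 1000)
  bit 0 = 1: r = r^2 * 27 mod 29 = 1^2 * 27 = 1*27 = 27
  bit 1 = 0: r = r^2 mod 29 = 27^2 = 4
  bit 2 = 0: r = r^2 mod 29 = 4^2 = 16
  bit 3 = 0: r = r^2 mod 29 = 16^2 = 24
  -> s = B^a = 24

Answer: 25 27 24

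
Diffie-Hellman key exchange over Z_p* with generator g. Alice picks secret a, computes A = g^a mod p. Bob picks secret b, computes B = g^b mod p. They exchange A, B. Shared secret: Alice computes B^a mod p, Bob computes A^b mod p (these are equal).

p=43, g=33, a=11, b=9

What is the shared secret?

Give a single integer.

A = 33^11 mod 43  (bits of 11 = 1011)
  bit 0 = 1: r = r^2 * 33 mod 43 = 1^2 * 33 = 1*33 = 33
  bit 1 = 0: r = r^2 mod 43 = 33^2 = 14
  bit 2 = 1: r = r^2 * 33 mod 43 = 14^2 * 33 = 24*33 = 18
  bit 3 = 1: r = r^2 * 33 mod 43 = 18^2 * 33 = 23*33 = 28
  -> A = 28
B = 33^9 mod 43  (bits of 9 = 1001)
  bit 0 = 1: r = r^2 * 33 mod 43 = 1^2 * 33 = 1*33 = 33
  bit 1 = 0: r = r^2 mod 43 = 33^2 = 14
  bit 2 = 0: r = r^2 mod 43 = 14^2 = 24
  bit 3 = 1: r = r^2 * 33 mod 43 = 24^2 * 33 = 17*33 = 2
  -> B = 2
s = B^a = 2^11 mod 43  (bits of 11 = 1011)
  bit 0 = 1: r = r^2 * 2 mod 43 = 1^2 * 2 = 1*2 = 2
  bit 1 = 0: r = r^2 mod 43 = 2^2 = 4
  bit 2 = 1: r = r^2 * 2 mod 43 = 4^2 * 2 = 16*2 = 32
  bit 3 = 1: r = r^2 * 2 mod 43 = 32^2 * 2 = 35*2 = 27
  -> s = B^a = 27

Answer: 27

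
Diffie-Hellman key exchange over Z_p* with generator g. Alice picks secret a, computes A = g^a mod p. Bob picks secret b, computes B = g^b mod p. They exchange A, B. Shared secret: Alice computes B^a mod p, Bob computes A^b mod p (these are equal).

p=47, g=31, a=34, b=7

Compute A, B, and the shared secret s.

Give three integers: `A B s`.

A = 31^34 mod 47  (bits of 34 = 100010)
  bit 0 = 1: r = r^2 * 31 mod 47 = 1^2 * 31 = 1*31 = 31
  bit 1 = 0: r = r^2 mod 47 = 31^2 = 21
  bit 2 = 0: r = r^2 mod 47 = 21^2 = 18
  bit 3 = 0: r = r^2 mod 47 = 18^2 = 42
  bit 4 = 1: r = r^2 * 31 mod 47 = 42^2 * 31 = 25*31 = 23
  bit 5 = 0: r = r^2 mod 47 = 23^2 = 12
  -> A = 12
B = 31^7 mod 47  (bits of 7 = 111)
  bit 0 = 1: r = r^2 * 31 mod 47 = 1^2 * 31 = 1*31 = 31
  bit 1 = 1: r = r^2 * 31 mod 47 = 31^2 * 31 = 21*31 = 40
  bit 2 = 1: r = r^2 * 31 mod 47 = 40^2 * 31 = 2*31 = 15
  -> B = 15
s = B^a = 15^34 mod 47  (bits of 34 = 100010)
  bit 0 = 1: r = r^2 * 15 mod 47 = 1^2 * 15 = 1*15 = 15
  bit 1 = 0: r = r^2 mod 47 = 15^2 = 37
  bit 2 = 0: r = r^2 mod 47 = 37^2 = 6
  bit 3 = 0: r = r^2 mod 47 = 6^2 = 36
  bit 4 = 1: r = r^2 * 15 mod 47 = 36^2 * 15 = 27*15 = 29
  bit 5 = 0: r = r^2 mod 47 = 29^2 = 42
  -> s = B^a = 42

Answer: 12 15 42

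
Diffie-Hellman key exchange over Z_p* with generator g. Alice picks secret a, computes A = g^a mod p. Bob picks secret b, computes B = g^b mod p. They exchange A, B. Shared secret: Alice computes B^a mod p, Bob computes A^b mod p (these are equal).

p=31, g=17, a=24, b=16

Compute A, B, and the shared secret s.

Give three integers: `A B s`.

Answer: 4 14 4

Derivation:
A = 17^24 mod 31  (bits of 24 = 11000)
  bit 0 = 1: r = r^2 * 17 mod 31 = 1^2 * 17 = 1*17 = 17
  bit 1 = 1: r = r^2 * 17 mod 31 = 17^2 * 17 = 10*17 = 15
  bit 2 = 0: r = r^2 mod 31 = 15^2 = 8
  bit 3 = 0: r = r^2 mod 31 = 8^2 = 2
  bit 4 = 0: r = r^2 mod 31 = 2^2 = 4
  -> A = 4
B = 17^16 mod 31  (bits of 16 = 10000)
  bit 0 = 1: r = r^2 * 17 mod 31 = 1^2 * 17 = 1*17 = 17
  bit 1 = 0: r = r^2 mod 31 = 17^2 = 10
  bit 2 = 0: r = r^2 mod 31 = 10^2 = 7
  bit 3 = 0: r = r^2 mod 31 = 7^2 = 18
  bit 4 = 0: r = r^2 mod 31 = 18^2 = 14
  -> B = 14
s = B^a = 14^24 mod 31  (bits of 24 = 11000)
  bit 0 = 1: r = r^2 * 14 mod 31 = 1^2 * 14 = 1*14 = 14
  bit 1 = 1: r = r^2 * 14 mod 31 = 14^2 * 14 = 10*14 = 16
  bit 2 = 0: r = r^2 mod 31 = 16^2 = 8
  bit 3 = 0: r = r^2 mod 31 = 8^2 = 2
  bit 4 = 0: r = r^2 mod 31 = 2^2 = 4
  -> s = B^a = 4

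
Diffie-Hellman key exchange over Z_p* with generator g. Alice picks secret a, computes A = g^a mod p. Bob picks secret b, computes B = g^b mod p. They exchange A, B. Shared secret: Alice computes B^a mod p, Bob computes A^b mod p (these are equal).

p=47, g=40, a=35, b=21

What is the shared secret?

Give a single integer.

Answer: 20

Derivation:
A = 40^35 mod 47  (bits of 35 = 100011)
  bit 0 = 1: r = r^2 * 40 mod 47 = 1^2 * 40 = 1*40 = 40
  bit 1 = 0: r = r^2 mod 47 = 40^2 = 2
  bit 2 = 0: r = r^2 mod 47 = 2^2 = 4
  bit 3 = 0: r = r^2 mod 47 = 4^2 = 16
  bit 4 = 1: r = r^2 * 40 mod 47 = 16^2 * 40 = 21*40 = 41
  bit 5 = 1: r = r^2 * 40 mod 47 = 41^2 * 40 = 36*40 = 30
  -> A = 30
B = 40^21 mod 47  (bits of 21 = 10101)
  bit 0 = 1: r = r^2 * 40 mod 47 = 1^2 * 40 = 1*40 = 40
  bit 1 = 0: r = r^2 mod 47 = 40^2 = 2
  bit 2 = 1: r = r^2 * 40 mod 47 = 2^2 * 40 = 4*40 = 19
  bit 3 = 0: r = r^2 mod 47 = 19^2 = 32
  bit 4 = 1: r = r^2 * 40 mod 47 = 32^2 * 40 = 37*40 = 23
  -> B = 23
s = B^a = 23^35 mod 47  (bits of 35 = 100011)
  bit 0 = 1: r = r^2 * 23 mod 47 = 1^2 * 23 = 1*23 = 23
  bit 1 = 0: r = r^2 mod 47 = 23^2 = 12
  bit 2 = 0: r = r^2 mod 47 = 12^2 = 3
  bit 3 = 0: r = r^2 mod 47 = 3^2 = 9
  bit 4 = 1: r = r^2 * 23 mod 47 = 9^2 * 23 = 34*23 = 30
  bit 5 = 1: r = r^2 * 23 mod 47 = 30^2 * 23 = 7*23 = 20
  -> s = B^a = 20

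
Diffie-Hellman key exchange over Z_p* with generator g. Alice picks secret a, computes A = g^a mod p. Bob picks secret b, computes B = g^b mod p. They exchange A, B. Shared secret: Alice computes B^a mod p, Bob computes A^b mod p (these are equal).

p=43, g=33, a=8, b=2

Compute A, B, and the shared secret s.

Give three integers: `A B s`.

Answer: 17 14 31

Derivation:
A = 33^8 mod 43  (bits of 8 = 1000)
  bit 0 = 1: r = r^2 * 33 mod 43 = 1^2 * 33 = 1*33 = 33
  bit 1 = 0: r = r^2 mod 43 = 33^2 = 14
  bit 2 = 0: r = r^2 mod 43 = 14^2 = 24
  bit 3 = 0: r = r^2 mod 43 = 24^2 = 17
  -> A = 17
B = 33^2 mod 43  (bits of 2 = 10)
  bit 0 = 1: r = r^2 * 33 mod 43 = 1^2 * 33 = 1*33 = 33
  bit 1 = 0: r = r^2 mod 43 = 33^2 = 14
  -> B = 14
s = B^a = 14^8 mod 43  (bits of 8 = 1000)
  bit 0 = 1: r = r^2 * 14 mod 43 = 1^2 * 14 = 1*14 = 14
  bit 1 = 0: r = r^2 mod 43 = 14^2 = 24
  bit 2 = 0: r = r^2 mod 43 = 24^2 = 17
  bit 3 = 0: r = r^2 mod 43 = 17^2 = 31
  -> s = B^a = 31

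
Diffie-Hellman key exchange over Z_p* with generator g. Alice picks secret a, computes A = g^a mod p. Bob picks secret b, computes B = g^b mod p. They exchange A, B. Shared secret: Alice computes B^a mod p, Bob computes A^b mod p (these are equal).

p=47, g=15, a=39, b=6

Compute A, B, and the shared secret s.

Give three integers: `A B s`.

A = 15^39 mod 47  (bits of 39 = 100111)
  bit 0 = 1: r = r^2 * 15 mod 47 = 1^2 * 15 = 1*15 = 15
  bit 1 = 0: r = r^2 mod 47 = 15^2 = 37
  bit 2 = 0: r = r^2 mod 47 = 37^2 = 6
  bit 3 = 1: r = r^2 * 15 mod 47 = 6^2 * 15 = 36*15 = 23
  bit 4 = 1: r = r^2 * 15 mod 47 = 23^2 * 15 = 12*15 = 39
  bit 5 = 1: r = r^2 * 15 mod 47 = 39^2 * 15 = 17*15 = 20
  -> A = 20
B = 15^6 mod 47  (bits of 6 = 110)
  bit 0 = 1: r = r^2 * 15 mod 47 = 1^2 * 15 = 1*15 = 15
  bit 1 = 1: r = r^2 * 15 mod 47 = 15^2 * 15 = 37*15 = 38
  bit 2 = 0: r = r^2 mod 47 = 38^2 = 34
  -> B = 34
s = B^a = 34^39 mod 47  (bits of 39 = 100111)
  bit 0 = 1: r = r^2 * 34 mod 47 = 1^2 * 34 = 1*34 = 34
  bit 1 = 0: r = r^2 mod 47 = 34^2 = 28
  bit 2 = 0: r = r^2 mod 47 = 28^2 = 32
  bit 3 = 1: r = r^2 * 34 mod 47 = 32^2 * 34 = 37*34 = 36
  bit 4 = 1: r = r^2 * 34 mod 47 = 36^2 * 34 = 27*34 = 25
  bit 5 = 1: r = r^2 * 34 mod 47 = 25^2 * 34 = 14*34 = 6
  -> s = B^a = 6

Answer: 20 34 6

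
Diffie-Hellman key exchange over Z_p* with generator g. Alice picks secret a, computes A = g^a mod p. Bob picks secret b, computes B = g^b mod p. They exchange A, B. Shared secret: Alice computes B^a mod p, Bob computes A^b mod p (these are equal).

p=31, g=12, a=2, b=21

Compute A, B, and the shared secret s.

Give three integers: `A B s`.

A = 12^2 mod 31  (bits of 2 = 10)
  bit 0 = 1: r = r^2 * 12 mod 31 = 1^2 * 12 = 1*12 = 12
  bit 1 = 0: r = r^2 mod 31 = 12^2 = 20
  -> A = 20
B = 12^21 mod 31  (bits of 21 = 10101)
  bit 0 = 1: r = r^2 * 12 mod 31 = 1^2 * 12 = 1*12 = 12
  bit 1 = 0: r = r^2 mod 31 = 12^2 = 20
  bit 2 = 1: r = r^2 * 12 mod 31 = 20^2 * 12 = 28*12 = 26
  bit 3 = 0: r = r^2 mod 31 = 26^2 = 25
  bit 4 = 1: r = r^2 * 12 mod 31 = 25^2 * 12 = 5*12 = 29
  -> B = 29
s = B^a = 29^2 mod 31  (bits of 2 = 10)
  bit 0 = 1: r = r^2 * 29 mod 31 = 1^2 * 29 = 1*29 = 29
  bit 1 = 0: r = r^2 mod 31 = 29^2 = 4
  -> s = B^a = 4

Answer: 20 29 4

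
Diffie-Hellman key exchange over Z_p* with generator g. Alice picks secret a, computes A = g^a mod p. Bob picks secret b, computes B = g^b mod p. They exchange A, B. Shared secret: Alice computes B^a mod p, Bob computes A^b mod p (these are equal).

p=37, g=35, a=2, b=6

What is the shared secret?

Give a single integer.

A = 35^2 mod 37  (bits of 2 = 10)
  bit 0 = 1: r = r^2 * 35 mod 37 = 1^2 * 35 = 1*35 = 35
  bit 1 = 0: r = r^2 mod 37 = 35^2 = 4
  -> A = 4
B = 35^6 mod 37  (bits of 6 = 110)
  bit 0 = 1: r = r^2 * 35 mod 37 = 1^2 * 35 = 1*35 = 35
  bit 1 = 1: r = r^2 * 35 mod 37 = 35^2 * 35 = 4*35 = 29
  bit 2 = 0: r = r^2 mod 37 = 29^2 = 27
  -> B = 27
s = B^a = 27^2 mod 37  (bits of 2 = 10)
  bit 0 = 1: r = r^2 * 27 mod 37 = 1^2 * 27 = 1*27 = 27
  bit 1 = 0: r = r^2 mod 37 = 27^2 = 26
  -> s = B^a = 26

Answer: 26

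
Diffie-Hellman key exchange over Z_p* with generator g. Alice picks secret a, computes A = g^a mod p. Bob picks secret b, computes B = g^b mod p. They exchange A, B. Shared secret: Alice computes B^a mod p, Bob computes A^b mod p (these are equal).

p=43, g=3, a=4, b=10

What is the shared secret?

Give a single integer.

Answer: 24

Derivation:
A = 3^4 mod 43  (bits of 4 = 100)
  bit 0 = 1: r = r^2 * 3 mod 43 = 1^2 * 3 = 1*3 = 3
  bit 1 = 0: r = r^2 mod 43 = 3^2 = 9
  bit 2 = 0: r = r^2 mod 43 = 9^2 = 38
  -> A = 38
B = 3^10 mod 43  (bits of 10 = 1010)
  bit 0 = 1: r = r^2 * 3 mod 43 = 1^2 * 3 = 1*3 = 3
  bit 1 = 0: r = r^2 mod 43 = 3^2 = 9
  bit 2 = 1: r = r^2 * 3 mod 43 = 9^2 * 3 = 38*3 = 28
  bit 3 = 0: r = r^2 mod 43 = 28^2 = 10
  -> B = 10
s = B^a = 10^4 mod 43  (bits of 4 = 100)
  bit 0 = 1: r = r^2 * 10 mod 43 = 1^2 * 10 = 1*10 = 10
  bit 1 = 0: r = r^2 mod 43 = 10^2 = 14
  bit 2 = 0: r = r^2 mod 43 = 14^2 = 24
  -> s = B^a = 24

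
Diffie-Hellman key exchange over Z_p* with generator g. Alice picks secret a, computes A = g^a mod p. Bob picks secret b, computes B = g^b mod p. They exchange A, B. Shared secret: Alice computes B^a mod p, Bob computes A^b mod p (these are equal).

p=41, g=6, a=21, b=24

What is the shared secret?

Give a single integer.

Answer: 16

Derivation:
A = 6^21 mod 41  (bits of 21 = 10101)
  bit 0 = 1: r = r^2 * 6 mod 41 = 1^2 * 6 = 1*6 = 6
  bit 1 = 0: r = r^2 mod 41 = 6^2 = 36
  bit 2 = 1: r = r^2 * 6 mod 41 = 36^2 * 6 = 25*6 = 27
  bit 3 = 0: r = r^2 mod 41 = 27^2 = 32
  bit 4 = 1: r = r^2 * 6 mod 41 = 32^2 * 6 = 40*6 = 35
  -> A = 35
B = 6^24 mod 41  (bits of 24 = 11000)
  bit 0 = 1: r = r^2 * 6 mod 41 = 1^2 * 6 = 1*6 = 6
  bit 1 = 1: r = r^2 * 6 mod 41 = 6^2 * 6 = 36*6 = 11
  bit 2 = 0: r = r^2 mod 41 = 11^2 = 39
  bit 3 = 0: r = r^2 mod 41 = 39^2 = 4
  bit 4 = 0: r = r^2 mod 41 = 4^2 = 16
  -> B = 16
s = B^a = 16^21 mod 41  (bits of 21 = 10101)
  bit 0 = 1: r = r^2 * 16 mod 41 = 1^2 * 16 = 1*16 = 16
  bit 1 = 0: r = r^2 mod 41 = 16^2 = 10
  bit 2 = 1: r = r^2 * 16 mod 41 = 10^2 * 16 = 18*16 = 1
  bit 3 = 0: r = r^2 mod 41 = 1^2 = 1
  bit 4 = 1: r = r^2 * 16 mod 41 = 1^2 * 16 = 1*16 = 16
  -> s = B^a = 16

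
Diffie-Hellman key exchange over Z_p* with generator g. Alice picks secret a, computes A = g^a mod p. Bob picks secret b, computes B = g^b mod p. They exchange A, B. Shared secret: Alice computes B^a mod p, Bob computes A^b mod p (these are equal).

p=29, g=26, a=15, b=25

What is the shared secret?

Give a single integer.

A = 26^15 mod 29  (bits of 15 = 1111)
  bit 0 = 1: r = r^2 * 26 mod 29 = 1^2 * 26 = 1*26 = 26
  bit 1 = 1: r = r^2 * 26 mod 29 = 26^2 * 26 = 9*26 = 2
  bit 2 = 1: r = r^2 * 26 mod 29 = 2^2 * 26 = 4*26 = 17
  bit 3 = 1: r = r^2 * 26 mod 29 = 17^2 * 26 = 28*26 = 3
  -> A = 3
B = 26^25 mod 29  (bits of 25 = 11001)
  bit 0 = 1: r = r^2 * 26 mod 29 = 1^2 * 26 = 1*26 = 26
  bit 1 = 1: r = r^2 * 26 mod 29 = 26^2 * 26 = 9*26 = 2
  bit 2 = 0: r = r^2 mod 29 = 2^2 = 4
  bit 3 = 0: r = r^2 mod 29 = 4^2 = 16
  bit 4 = 1: r = r^2 * 26 mod 29 = 16^2 * 26 = 24*26 = 15
  -> B = 15
s = B^a = 15^15 mod 29  (bits of 15 = 1111)
  bit 0 = 1: r = r^2 * 15 mod 29 = 1^2 * 15 = 1*15 = 15
  bit 1 = 1: r = r^2 * 15 mod 29 = 15^2 * 15 = 22*15 = 11
  bit 2 = 1: r = r^2 * 15 mod 29 = 11^2 * 15 = 5*15 = 17
  bit 3 = 1: r = r^2 * 15 mod 29 = 17^2 * 15 = 28*15 = 14
  -> s = B^a = 14

Answer: 14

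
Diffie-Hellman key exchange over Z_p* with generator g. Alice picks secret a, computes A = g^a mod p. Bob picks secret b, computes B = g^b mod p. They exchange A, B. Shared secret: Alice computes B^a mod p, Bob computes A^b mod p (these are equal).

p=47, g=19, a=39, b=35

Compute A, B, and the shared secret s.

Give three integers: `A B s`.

A = 19^39 mod 47  (bits of 39 = 100111)
  bit 0 = 1: r = r^2 * 19 mod 47 = 1^2 * 19 = 1*19 = 19
  bit 1 = 0: r = r^2 mod 47 = 19^2 = 32
  bit 2 = 0: r = r^2 mod 47 = 32^2 = 37
  bit 3 = 1: r = r^2 * 19 mod 47 = 37^2 * 19 = 6*19 = 20
  bit 4 = 1: r = r^2 * 19 mod 47 = 20^2 * 19 = 24*19 = 33
  bit 5 = 1: r = r^2 * 19 mod 47 = 33^2 * 19 = 8*19 = 11
  -> A = 11
B = 19^35 mod 47  (bits of 35 = 100011)
  bit 0 = 1: r = r^2 * 19 mod 47 = 1^2 * 19 = 1*19 = 19
  bit 1 = 0: r = r^2 mod 47 = 19^2 = 32
  bit 2 = 0: r = r^2 mod 47 = 32^2 = 37
  bit 3 = 0: r = r^2 mod 47 = 37^2 = 6
  bit 4 = 1: r = r^2 * 19 mod 47 = 6^2 * 19 = 36*19 = 26
  bit 5 = 1: r = r^2 * 19 mod 47 = 26^2 * 19 = 18*19 = 13
  -> B = 13
s = B^a = 13^39 mod 47  (bits of 39 = 100111)
  bit 0 = 1: r = r^2 * 13 mod 47 = 1^2 * 13 = 1*13 = 13
  bit 1 = 0: r = r^2 mod 47 = 13^2 = 28
  bit 2 = 0: r = r^2 mod 47 = 28^2 = 32
  bit 3 = 1: r = r^2 * 13 mod 47 = 32^2 * 13 = 37*13 = 11
  bit 4 = 1: r = r^2 * 13 mod 47 = 11^2 * 13 = 27*13 = 22
  bit 5 = 1: r = r^2 * 13 mod 47 = 22^2 * 13 = 14*13 = 41
  -> s = B^a = 41

Answer: 11 13 41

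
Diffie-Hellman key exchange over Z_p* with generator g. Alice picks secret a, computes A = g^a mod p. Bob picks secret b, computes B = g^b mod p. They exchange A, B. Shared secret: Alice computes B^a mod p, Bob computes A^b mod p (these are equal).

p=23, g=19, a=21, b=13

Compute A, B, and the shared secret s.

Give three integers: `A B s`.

A = 19^21 mod 23  (bits of 21 = 10101)
  bit 0 = 1: r = r^2 * 19 mod 23 = 1^2 * 19 = 1*19 = 19
  bit 1 = 0: r = r^2 mod 23 = 19^2 = 16
  bit 2 = 1: r = r^2 * 19 mod 23 = 16^2 * 19 = 3*19 = 11
  bit 3 = 0: r = r^2 mod 23 = 11^2 = 6
  bit 4 = 1: r = r^2 * 19 mod 23 = 6^2 * 19 = 13*19 = 17
  -> A = 17
B = 19^13 mod 23  (bits of 13 = 1101)
  bit 0 = 1: r = r^2 * 19 mod 23 = 1^2 * 19 = 1*19 = 19
  bit 1 = 1: r = r^2 * 19 mod 23 = 19^2 * 19 = 16*19 = 5
  bit 2 = 0: r = r^2 mod 23 = 5^2 = 2
  bit 3 = 1: r = r^2 * 19 mod 23 = 2^2 * 19 = 4*19 = 7
  -> B = 7
s = B^a = 7^21 mod 23  (bits of 21 = 10101)
  bit 0 = 1: r = r^2 * 7 mod 23 = 1^2 * 7 = 1*7 = 7
  bit 1 = 0: r = r^2 mod 23 = 7^2 = 3
  bit 2 = 1: r = r^2 * 7 mod 23 = 3^2 * 7 = 9*7 = 17
  bit 3 = 0: r = r^2 mod 23 = 17^2 = 13
  bit 4 = 1: r = r^2 * 7 mod 23 = 13^2 * 7 = 8*7 = 10
  -> s = B^a = 10

Answer: 17 7 10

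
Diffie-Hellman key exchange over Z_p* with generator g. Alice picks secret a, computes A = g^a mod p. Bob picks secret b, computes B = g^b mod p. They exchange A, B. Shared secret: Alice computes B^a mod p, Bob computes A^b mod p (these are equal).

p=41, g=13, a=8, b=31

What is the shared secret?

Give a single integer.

A = 13^8 mod 41  (bits of 8 = 1000)
  bit 0 = 1: r = r^2 * 13 mod 41 = 1^2 * 13 = 1*13 = 13
  bit 1 = 0: r = r^2 mod 41 = 13^2 = 5
  bit 2 = 0: r = r^2 mod 41 = 5^2 = 25
  bit 3 = 0: r = r^2 mod 41 = 25^2 = 10
  -> A = 10
B = 13^31 mod 41  (bits of 31 = 11111)
  bit 0 = 1: r = r^2 * 13 mod 41 = 1^2 * 13 = 1*13 = 13
  bit 1 = 1: r = r^2 * 13 mod 41 = 13^2 * 13 = 5*13 = 24
  bit 2 = 1: r = r^2 * 13 mod 41 = 24^2 * 13 = 2*13 = 26
  bit 3 = 1: r = r^2 * 13 mod 41 = 26^2 * 13 = 20*13 = 14
  bit 4 = 1: r = r^2 * 13 mod 41 = 14^2 * 13 = 32*13 = 6
  -> B = 6
s = B^a = 6^8 mod 41  (bits of 8 = 1000)
  bit 0 = 1: r = r^2 * 6 mod 41 = 1^2 * 6 = 1*6 = 6
  bit 1 = 0: r = r^2 mod 41 = 6^2 = 36
  bit 2 = 0: r = r^2 mod 41 = 36^2 = 25
  bit 3 = 0: r = r^2 mod 41 = 25^2 = 10
  -> s = B^a = 10

Answer: 10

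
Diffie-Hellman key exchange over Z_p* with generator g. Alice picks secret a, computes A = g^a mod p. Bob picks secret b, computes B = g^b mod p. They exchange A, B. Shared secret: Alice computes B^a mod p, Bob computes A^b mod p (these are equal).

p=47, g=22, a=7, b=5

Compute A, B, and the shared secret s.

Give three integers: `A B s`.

A = 22^7 mod 47  (bits of 7 = 111)
  bit 0 = 1: r = r^2 * 22 mod 47 = 1^2 * 22 = 1*22 = 22
  bit 1 = 1: r = r^2 * 22 mod 47 = 22^2 * 22 = 14*22 = 26
  bit 2 = 1: r = r^2 * 22 mod 47 = 26^2 * 22 = 18*22 = 20
  -> A = 20
B = 22^5 mod 47  (bits of 5 = 101)
  bit 0 = 1: r = r^2 * 22 mod 47 = 1^2 * 22 = 1*22 = 22
  bit 1 = 0: r = r^2 mod 47 = 22^2 = 14
  bit 2 = 1: r = r^2 * 22 mod 47 = 14^2 * 22 = 8*22 = 35
  -> B = 35
s = B^a = 35^7 mod 47  (bits of 7 = 111)
  bit 0 = 1: r = r^2 * 35 mod 47 = 1^2 * 35 = 1*35 = 35
  bit 1 = 1: r = r^2 * 35 mod 47 = 35^2 * 35 = 3*35 = 11
  bit 2 = 1: r = r^2 * 35 mod 47 = 11^2 * 35 = 27*35 = 5
  -> s = B^a = 5

Answer: 20 35 5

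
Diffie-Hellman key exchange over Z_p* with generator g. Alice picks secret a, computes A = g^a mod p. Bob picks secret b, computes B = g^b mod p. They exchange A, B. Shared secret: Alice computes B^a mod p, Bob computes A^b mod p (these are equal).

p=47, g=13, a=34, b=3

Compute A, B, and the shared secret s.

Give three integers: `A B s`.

A = 13^34 mod 47  (bits of 34 = 100010)
  bit 0 = 1: r = r^2 * 13 mod 47 = 1^2 * 13 = 1*13 = 13
  bit 1 = 0: r = r^2 mod 47 = 13^2 = 28
  bit 2 = 0: r = r^2 mod 47 = 28^2 = 32
  bit 3 = 0: r = r^2 mod 47 = 32^2 = 37
  bit 4 = 1: r = r^2 * 13 mod 47 = 37^2 * 13 = 6*13 = 31
  bit 5 = 0: r = r^2 mod 47 = 31^2 = 21
  -> A = 21
B = 13^3 mod 47  (bits of 3 = 11)
  bit 0 = 1: r = r^2 * 13 mod 47 = 1^2 * 13 = 1*13 = 13
  bit 1 = 1: r = r^2 * 13 mod 47 = 13^2 * 13 = 28*13 = 35
  -> B = 35
s = B^a = 35^34 mod 47  (bits of 34 = 100010)
  bit 0 = 1: r = r^2 * 35 mod 47 = 1^2 * 35 = 1*35 = 35
  bit 1 = 0: r = r^2 mod 47 = 35^2 = 3
  bit 2 = 0: r = r^2 mod 47 = 3^2 = 9
  bit 3 = 0: r = r^2 mod 47 = 9^2 = 34
  bit 4 = 1: r = r^2 * 35 mod 47 = 34^2 * 35 = 28*35 = 40
  bit 5 = 0: r = r^2 mod 47 = 40^2 = 2
  -> s = B^a = 2

Answer: 21 35 2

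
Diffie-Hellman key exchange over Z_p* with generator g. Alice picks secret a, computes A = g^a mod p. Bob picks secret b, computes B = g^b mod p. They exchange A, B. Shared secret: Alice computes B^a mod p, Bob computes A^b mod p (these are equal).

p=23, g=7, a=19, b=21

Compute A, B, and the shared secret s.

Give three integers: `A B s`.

A = 7^19 mod 23  (bits of 19 = 10011)
  bit 0 = 1: r = r^2 * 7 mod 23 = 1^2 * 7 = 1*7 = 7
  bit 1 = 0: r = r^2 mod 23 = 7^2 = 3
  bit 2 = 0: r = r^2 mod 23 = 3^2 = 9
  bit 3 = 1: r = r^2 * 7 mod 23 = 9^2 * 7 = 12*7 = 15
  bit 4 = 1: r = r^2 * 7 mod 23 = 15^2 * 7 = 18*7 = 11
  -> A = 11
B = 7^21 mod 23  (bits of 21 = 10101)
  bit 0 = 1: r = r^2 * 7 mod 23 = 1^2 * 7 = 1*7 = 7
  bit 1 = 0: r = r^2 mod 23 = 7^2 = 3
  bit 2 = 1: r = r^2 * 7 mod 23 = 3^2 * 7 = 9*7 = 17
  bit 3 = 0: r = r^2 mod 23 = 17^2 = 13
  bit 4 = 1: r = r^2 * 7 mod 23 = 13^2 * 7 = 8*7 = 10
  -> B = 10
s = B^a = 10^19 mod 23  (bits of 19 = 10011)
  bit 0 = 1: r = r^2 * 10 mod 23 = 1^2 * 10 = 1*10 = 10
  bit 1 = 0: r = r^2 mod 23 = 10^2 = 8
  bit 2 = 0: r = r^2 mod 23 = 8^2 = 18
  bit 3 = 1: r = r^2 * 10 mod 23 = 18^2 * 10 = 2*10 = 20
  bit 4 = 1: r = r^2 * 10 mod 23 = 20^2 * 10 = 9*10 = 21
  -> s = B^a = 21

Answer: 11 10 21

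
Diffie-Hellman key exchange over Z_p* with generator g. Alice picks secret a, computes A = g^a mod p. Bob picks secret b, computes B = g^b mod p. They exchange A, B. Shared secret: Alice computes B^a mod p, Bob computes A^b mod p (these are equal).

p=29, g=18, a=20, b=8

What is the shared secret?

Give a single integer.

Answer: 20

Derivation:
A = 18^20 mod 29  (bits of 20 = 10100)
  bit 0 = 1: r = r^2 * 18 mod 29 = 1^2 * 18 = 1*18 = 18
  bit 1 = 0: r = r^2 mod 29 = 18^2 = 5
  bit 2 = 1: r = r^2 * 18 mod 29 = 5^2 * 18 = 25*18 = 15
  bit 3 = 0: r = r^2 mod 29 = 15^2 = 22
  bit 4 = 0: r = r^2 mod 29 = 22^2 = 20
  -> A = 20
B = 18^8 mod 29  (bits of 8 = 1000)
  bit 0 = 1: r = r^2 * 18 mod 29 = 1^2 * 18 = 1*18 = 18
  bit 1 = 0: r = r^2 mod 29 = 18^2 = 5
  bit 2 = 0: r = r^2 mod 29 = 5^2 = 25
  bit 3 = 0: r = r^2 mod 29 = 25^2 = 16
  -> B = 16
s = B^a = 16^20 mod 29  (bits of 20 = 10100)
  bit 0 = 1: r = r^2 * 16 mod 29 = 1^2 * 16 = 1*16 = 16
  bit 1 = 0: r = r^2 mod 29 = 16^2 = 24
  bit 2 = 1: r = r^2 * 16 mod 29 = 24^2 * 16 = 25*16 = 23
  bit 3 = 0: r = r^2 mod 29 = 23^2 = 7
  bit 4 = 0: r = r^2 mod 29 = 7^2 = 20
  -> s = B^a = 20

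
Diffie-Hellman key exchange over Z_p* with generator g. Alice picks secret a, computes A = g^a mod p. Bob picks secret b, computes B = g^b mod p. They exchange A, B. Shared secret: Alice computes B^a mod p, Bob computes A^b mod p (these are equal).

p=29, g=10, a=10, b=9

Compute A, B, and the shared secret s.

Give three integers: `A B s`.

A = 10^10 mod 29  (bits of 10 = 1010)
  bit 0 = 1: r = r^2 * 10 mod 29 = 1^2 * 10 = 1*10 = 10
  bit 1 = 0: r = r^2 mod 29 = 10^2 = 13
  bit 2 = 1: r = r^2 * 10 mod 29 = 13^2 * 10 = 24*10 = 8
  bit 3 = 0: r = r^2 mod 29 = 8^2 = 6
  -> A = 6
B = 10^9 mod 29  (bits of 9 = 1001)
  bit 0 = 1: r = r^2 * 10 mod 29 = 1^2 * 10 = 1*10 = 10
  bit 1 = 0: r = r^2 mod 29 = 10^2 = 13
  bit 2 = 0: r = r^2 mod 29 = 13^2 = 24
  bit 3 = 1: r = r^2 * 10 mod 29 = 24^2 * 10 = 25*10 = 18
  -> B = 18
s = B^a = 18^10 mod 29  (bits of 10 = 1010)
  bit 0 = 1: r = r^2 * 18 mod 29 = 1^2 * 18 = 1*18 = 18
  bit 1 = 0: r = r^2 mod 29 = 18^2 = 5
  bit 2 = 1: r = r^2 * 18 mod 29 = 5^2 * 18 = 25*18 = 15
  bit 3 = 0: r = r^2 mod 29 = 15^2 = 22
  -> s = B^a = 22

Answer: 6 18 22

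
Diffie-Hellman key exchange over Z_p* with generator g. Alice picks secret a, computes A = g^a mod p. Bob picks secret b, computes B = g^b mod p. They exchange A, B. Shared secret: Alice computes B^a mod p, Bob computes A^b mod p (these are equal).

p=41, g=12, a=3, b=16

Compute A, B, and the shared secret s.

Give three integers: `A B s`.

A = 12^3 mod 41  (bits of 3 = 11)
  bit 0 = 1: r = r^2 * 12 mod 41 = 1^2 * 12 = 1*12 = 12
  bit 1 = 1: r = r^2 * 12 mod 41 = 12^2 * 12 = 21*12 = 6
  -> A = 6
B = 12^16 mod 41  (bits of 16 = 10000)
  bit 0 = 1: r = r^2 * 12 mod 41 = 1^2 * 12 = 1*12 = 12
  bit 1 = 0: r = r^2 mod 41 = 12^2 = 21
  bit 2 = 0: r = r^2 mod 41 = 21^2 = 31
  bit 3 = 0: r = r^2 mod 41 = 31^2 = 18
  bit 4 = 0: r = r^2 mod 41 = 18^2 = 37
  -> B = 37
s = B^a = 37^3 mod 41  (bits of 3 = 11)
  bit 0 = 1: r = r^2 * 37 mod 41 = 1^2 * 37 = 1*37 = 37
  bit 1 = 1: r = r^2 * 37 mod 41 = 37^2 * 37 = 16*37 = 18
  -> s = B^a = 18

Answer: 6 37 18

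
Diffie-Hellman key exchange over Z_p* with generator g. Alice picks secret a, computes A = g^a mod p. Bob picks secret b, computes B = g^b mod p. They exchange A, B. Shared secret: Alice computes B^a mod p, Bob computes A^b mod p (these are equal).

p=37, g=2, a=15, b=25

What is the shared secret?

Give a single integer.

Answer: 23

Derivation:
A = 2^15 mod 37  (bits of 15 = 1111)
  bit 0 = 1: r = r^2 * 2 mod 37 = 1^2 * 2 = 1*2 = 2
  bit 1 = 1: r = r^2 * 2 mod 37 = 2^2 * 2 = 4*2 = 8
  bit 2 = 1: r = r^2 * 2 mod 37 = 8^2 * 2 = 27*2 = 17
  bit 3 = 1: r = r^2 * 2 mod 37 = 17^2 * 2 = 30*2 = 23
  -> A = 23
B = 2^25 mod 37  (bits of 25 = 11001)
  bit 0 = 1: r = r^2 * 2 mod 37 = 1^2 * 2 = 1*2 = 2
  bit 1 = 1: r = r^2 * 2 mod 37 = 2^2 * 2 = 4*2 = 8
  bit 2 = 0: r = r^2 mod 37 = 8^2 = 27
  bit 3 = 0: r = r^2 mod 37 = 27^2 = 26
  bit 4 = 1: r = r^2 * 2 mod 37 = 26^2 * 2 = 10*2 = 20
  -> B = 20
s = B^a = 20^15 mod 37  (bits of 15 = 1111)
  bit 0 = 1: r = r^2 * 20 mod 37 = 1^2 * 20 = 1*20 = 20
  bit 1 = 1: r = r^2 * 20 mod 37 = 20^2 * 20 = 30*20 = 8
  bit 2 = 1: r = r^2 * 20 mod 37 = 8^2 * 20 = 27*20 = 22
  bit 3 = 1: r = r^2 * 20 mod 37 = 22^2 * 20 = 3*20 = 23
  -> s = B^a = 23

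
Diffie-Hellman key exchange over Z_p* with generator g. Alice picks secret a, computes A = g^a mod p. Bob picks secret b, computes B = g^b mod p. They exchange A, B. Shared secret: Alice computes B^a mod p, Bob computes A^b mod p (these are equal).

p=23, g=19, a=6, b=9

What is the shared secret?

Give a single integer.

A = 19^6 mod 23  (bits of 6 = 110)
  bit 0 = 1: r = r^2 * 19 mod 23 = 1^2 * 19 = 1*19 = 19
  bit 1 = 1: r = r^2 * 19 mod 23 = 19^2 * 19 = 16*19 = 5
  bit 2 = 0: r = r^2 mod 23 = 5^2 = 2
  -> A = 2
B = 19^9 mod 23  (bits of 9 = 1001)
  bit 0 = 1: r = r^2 * 19 mod 23 = 1^2 * 19 = 1*19 = 19
  bit 1 = 0: r = r^2 mod 23 = 19^2 = 16
  bit 2 = 0: r = r^2 mod 23 = 16^2 = 3
  bit 3 = 1: r = r^2 * 19 mod 23 = 3^2 * 19 = 9*19 = 10
  -> B = 10
s = B^a = 10^6 mod 23  (bits of 6 = 110)
  bit 0 = 1: r = r^2 * 10 mod 23 = 1^2 * 10 = 1*10 = 10
  bit 1 = 1: r = r^2 * 10 mod 23 = 10^2 * 10 = 8*10 = 11
  bit 2 = 0: r = r^2 mod 23 = 11^2 = 6
  -> s = B^a = 6

Answer: 6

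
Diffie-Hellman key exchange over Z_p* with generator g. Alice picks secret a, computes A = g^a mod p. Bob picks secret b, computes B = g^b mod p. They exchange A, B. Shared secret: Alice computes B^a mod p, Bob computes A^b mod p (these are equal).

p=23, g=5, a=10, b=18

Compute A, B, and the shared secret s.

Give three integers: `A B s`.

A = 5^10 mod 23  (bits of 10 = 1010)
  bit 0 = 1: r = r^2 * 5 mod 23 = 1^2 * 5 = 1*5 = 5
  bit 1 = 0: r = r^2 mod 23 = 5^2 = 2
  bit 2 = 1: r = r^2 * 5 mod 23 = 2^2 * 5 = 4*5 = 20
  bit 3 = 0: r = r^2 mod 23 = 20^2 = 9
  -> A = 9
B = 5^18 mod 23  (bits of 18 = 10010)
  bit 0 = 1: r = r^2 * 5 mod 23 = 1^2 * 5 = 1*5 = 5
  bit 1 = 0: r = r^2 mod 23 = 5^2 = 2
  bit 2 = 0: r = r^2 mod 23 = 2^2 = 4
  bit 3 = 1: r = r^2 * 5 mod 23 = 4^2 * 5 = 16*5 = 11
  bit 4 = 0: r = r^2 mod 23 = 11^2 = 6
  -> B = 6
s = B^a = 6^10 mod 23  (bits of 10 = 1010)
  bit 0 = 1: r = r^2 * 6 mod 23 = 1^2 * 6 = 1*6 = 6
  bit 1 = 0: r = r^2 mod 23 = 6^2 = 13
  bit 2 = 1: r = r^2 * 6 mod 23 = 13^2 * 6 = 8*6 = 2
  bit 3 = 0: r = r^2 mod 23 = 2^2 = 4
  -> s = B^a = 4

Answer: 9 6 4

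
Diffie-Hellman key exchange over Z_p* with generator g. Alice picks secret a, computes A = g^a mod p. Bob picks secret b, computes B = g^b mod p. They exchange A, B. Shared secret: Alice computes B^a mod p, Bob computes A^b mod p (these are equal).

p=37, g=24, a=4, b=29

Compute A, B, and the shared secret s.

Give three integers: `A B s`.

Answer: 34 15 9

Derivation:
A = 24^4 mod 37  (bits of 4 = 100)
  bit 0 = 1: r = r^2 * 24 mod 37 = 1^2 * 24 = 1*24 = 24
  bit 1 = 0: r = r^2 mod 37 = 24^2 = 21
  bit 2 = 0: r = r^2 mod 37 = 21^2 = 34
  -> A = 34
B = 24^29 mod 37  (bits of 29 = 11101)
  bit 0 = 1: r = r^2 * 24 mod 37 = 1^2 * 24 = 1*24 = 24
  bit 1 = 1: r = r^2 * 24 mod 37 = 24^2 * 24 = 21*24 = 23
  bit 2 = 1: r = r^2 * 24 mod 37 = 23^2 * 24 = 11*24 = 5
  bit 3 = 0: r = r^2 mod 37 = 5^2 = 25
  bit 4 = 1: r = r^2 * 24 mod 37 = 25^2 * 24 = 33*24 = 15
  -> B = 15
s = B^a = 15^4 mod 37  (bits of 4 = 100)
  bit 0 = 1: r = r^2 * 15 mod 37 = 1^2 * 15 = 1*15 = 15
  bit 1 = 0: r = r^2 mod 37 = 15^2 = 3
  bit 2 = 0: r = r^2 mod 37 = 3^2 = 9
  -> s = B^a = 9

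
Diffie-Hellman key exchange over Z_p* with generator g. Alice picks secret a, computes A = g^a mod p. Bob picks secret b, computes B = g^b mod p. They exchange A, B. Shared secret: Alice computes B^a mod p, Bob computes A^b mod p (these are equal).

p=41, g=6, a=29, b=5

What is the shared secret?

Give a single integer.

Answer: 14

Derivation:
A = 6^29 mod 41  (bits of 29 = 11101)
  bit 0 = 1: r = r^2 * 6 mod 41 = 1^2 * 6 = 1*6 = 6
  bit 1 = 1: r = r^2 * 6 mod 41 = 6^2 * 6 = 36*6 = 11
  bit 2 = 1: r = r^2 * 6 mod 41 = 11^2 * 6 = 39*6 = 29
  bit 3 = 0: r = r^2 mod 41 = 29^2 = 21
  bit 4 = 1: r = r^2 * 6 mod 41 = 21^2 * 6 = 31*6 = 22
  -> A = 22
B = 6^5 mod 41  (bits of 5 = 101)
  bit 0 = 1: r = r^2 * 6 mod 41 = 1^2 * 6 = 1*6 = 6
  bit 1 = 0: r = r^2 mod 41 = 6^2 = 36
  bit 2 = 1: r = r^2 * 6 mod 41 = 36^2 * 6 = 25*6 = 27
  -> B = 27
s = B^a = 27^29 mod 41  (bits of 29 = 11101)
  bit 0 = 1: r = r^2 * 27 mod 41 = 1^2 * 27 = 1*27 = 27
  bit 1 = 1: r = r^2 * 27 mod 41 = 27^2 * 27 = 32*27 = 3
  bit 2 = 1: r = r^2 * 27 mod 41 = 3^2 * 27 = 9*27 = 38
  bit 3 = 0: r = r^2 mod 41 = 38^2 = 9
  bit 4 = 1: r = r^2 * 27 mod 41 = 9^2 * 27 = 40*27 = 14
  -> s = B^a = 14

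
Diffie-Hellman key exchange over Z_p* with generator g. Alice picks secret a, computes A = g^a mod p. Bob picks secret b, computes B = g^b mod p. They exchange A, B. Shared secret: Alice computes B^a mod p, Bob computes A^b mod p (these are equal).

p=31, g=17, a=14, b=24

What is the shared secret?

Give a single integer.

A = 17^14 mod 31  (bits of 14 = 1110)
  bit 0 = 1: r = r^2 * 17 mod 31 = 1^2 * 17 = 1*17 = 17
  bit 1 = 1: r = r^2 * 17 mod 31 = 17^2 * 17 = 10*17 = 15
  bit 2 = 1: r = r^2 * 17 mod 31 = 15^2 * 17 = 8*17 = 12
  bit 3 = 0: r = r^2 mod 31 = 12^2 = 20
  -> A = 20
B = 17^24 mod 31  (bits of 24 = 11000)
  bit 0 = 1: r = r^2 * 17 mod 31 = 1^2 * 17 = 1*17 = 17
  bit 1 = 1: r = r^2 * 17 mod 31 = 17^2 * 17 = 10*17 = 15
  bit 2 = 0: r = r^2 mod 31 = 15^2 = 8
  bit 3 = 0: r = r^2 mod 31 = 8^2 = 2
  bit 4 = 0: r = r^2 mod 31 = 2^2 = 4
  -> B = 4
s = B^a = 4^14 mod 31  (bits of 14 = 1110)
  bit 0 = 1: r = r^2 * 4 mod 31 = 1^2 * 4 = 1*4 = 4
  bit 1 = 1: r = r^2 * 4 mod 31 = 4^2 * 4 = 16*4 = 2
  bit 2 = 1: r = r^2 * 4 mod 31 = 2^2 * 4 = 4*4 = 16
  bit 3 = 0: r = r^2 mod 31 = 16^2 = 8
  -> s = B^a = 8

Answer: 8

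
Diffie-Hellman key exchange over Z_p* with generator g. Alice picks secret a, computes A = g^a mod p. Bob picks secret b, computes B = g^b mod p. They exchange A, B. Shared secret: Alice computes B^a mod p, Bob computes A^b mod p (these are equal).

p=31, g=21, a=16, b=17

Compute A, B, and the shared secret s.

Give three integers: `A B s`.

A = 21^16 mod 31  (bits of 16 = 10000)
  bit 0 = 1: r = r^2 * 21 mod 31 = 1^2 * 21 = 1*21 = 21
  bit 1 = 0: r = r^2 mod 31 = 21^2 = 7
  bit 2 = 0: r = r^2 mod 31 = 7^2 = 18
  bit 3 = 0: r = r^2 mod 31 = 18^2 = 14
  bit 4 = 0: r = r^2 mod 31 = 14^2 = 10
  -> A = 10
B = 21^17 mod 31  (bits of 17 = 10001)
  bit 0 = 1: r = r^2 * 21 mod 31 = 1^2 * 21 = 1*21 = 21
  bit 1 = 0: r = r^2 mod 31 = 21^2 = 7
  bit 2 = 0: r = r^2 mod 31 = 7^2 = 18
  bit 3 = 0: r = r^2 mod 31 = 18^2 = 14
  bit 4 = 1: r = r^2 * 21 mod 31 = 14^2 * 21 = 10*21 = 24
  -> B = 24
s = B^a = 24^16 mod 31  (bits of 16 = 10000)
  bit 0 = 1: r = r^2 * 24 mod 31 = 1^2 * 24 = 1*24 = 24
  bit 1 = 0: r = r^2 mod 31 = 24^2 = 18
  bit 2 = 0: r = r^2 mod 31 = 18^2 = 14
  bit 3 = 0: r = r^2 mod 31 = 14^2 = 10
  bit 4 = 0: r = r^2 mod 31 = 10^2 = 7
  -> s = B^a = 7

Answer: 10 24 7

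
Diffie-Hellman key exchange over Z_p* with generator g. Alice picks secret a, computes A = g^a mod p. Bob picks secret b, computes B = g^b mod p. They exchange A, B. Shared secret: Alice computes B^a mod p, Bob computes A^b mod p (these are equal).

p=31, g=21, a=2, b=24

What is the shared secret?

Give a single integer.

A = 21^2 mod 31  (bits of 2 = 10)
  bit 0 = 1: r = r^2 * 21 mod 31 = 1^2 * 21 = 1*21 = 21
  bit 1 = 0: r = r^2 mod 31 = 21^2 = 7
  -> A = 7
B = 21^24 mod 31  (bits of 24 = 11000)
  bit 0 = 1: r = r^2 * 21 mod 31 = 1^2 * 21 = 1*21 = 21
  bit 1 = 1: r = r^2 * 21 mod 31 = 21^2 * 21 = 7*21 = 23
  bit 2 = 0: r = r^2 mod 31 = 23^2 = 2
  bit 3 = 0: r = r^2 mod 31 = 2^2 = 4
  bit 4 = 0: r = r^2 mod 31 = 4^2 = 16
  -> B = 16
s = B^a = 16^2 mod 31  (bits of 2 = 10)
  bit 0 = 1: r = r^2 * 16 mod 31 = 1^2 * 16 = 1*16 = 16
  bit 1 = 0: r = r^2 mod 31 = 16^2 = 8
  -> s = B^a = 8

Answer: 8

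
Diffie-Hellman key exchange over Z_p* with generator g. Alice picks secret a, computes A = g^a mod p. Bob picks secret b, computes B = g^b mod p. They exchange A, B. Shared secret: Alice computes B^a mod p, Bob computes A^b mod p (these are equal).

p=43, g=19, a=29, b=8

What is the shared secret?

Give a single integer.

Answer: 24

Derivation:
A = 19^29 mod 43  (bits of 29 = 11101)
  bit 0 = 1: r = r^2 * 19 mod 43 = 1^2 * 19 = 1*19 = 19
  bit 1 = 1: r = r^2 * 19 mod 43 = 19^2 * 19 = 17*19 = 22
  bit 2 = 1: r = r^2 * 19 mod 43 = 22^2 * 19 = 11*19 = 37
  bit 3 = 0: r = r^2 mod 43 = 37^2 = 36
  bit 4 = 1: r = r^2 * 19 mod 43 = 36^2 * 19 = 6*19 = 28
  -> A = 28
B = 19^8 mod 43  (bits of 8 = 1000)
  bit 0 = 1: r = r^2 * 19 mod 43 = 1^2 * 19 = 1*19 = 19
  bit 1 = 0: r = r^2 mod 43 = 19^2 = 17
  bit 2 = 0: r = r^2 mod 43 = 17^2 = 31
  bit 3 = 0: r = r^2 mod 43 = 31^2 = 15
  -> B = 15
s = B^a = 15^29 mod 43  (bits of 29 = 11101)
  bit 0 = 1: r = r^2 * 15 mod 43 = 1^2 * 15 = 1*15 = 15
  bit 1 = 1: r = r^2 * 15 mod 43 = 15^2 * 15 = 10*15 = 21
  bit 2 = 1: r = r^2 * 15 mod 43 = 21^2 * 15 = 11*15 = 36
  bit 3 = 0: r = r^2 mod 43 = 36^2 = 6
  bit 4 = 1: r = r^2 * 15 mod 43 = 6^2 * 15 = 36*15 = 24
  -> s = B^a = 24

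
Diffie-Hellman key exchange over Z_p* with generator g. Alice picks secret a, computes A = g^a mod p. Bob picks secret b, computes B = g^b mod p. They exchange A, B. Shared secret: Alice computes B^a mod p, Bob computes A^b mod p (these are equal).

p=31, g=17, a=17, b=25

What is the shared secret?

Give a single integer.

A = 17^17 mod 31  (bits of 17 = 10001)
  bit 0 = 1: r = r^2 * 17 mod 31 = 1^2 * 17 = 1*17 = 17
  bit 1 = 0: r = r^2 mod 31 = 17^2 = 10
  bit 2 = 0: r = r^2 mod 31 = 10^2 = 7
  bit 3 = 0: r = r^2 mod 31 = 7^2 = 18
  bit 4 = 1: r = r^2 * 17 mod 31 = 18^2 * 17 = 14*17 = 21
  -> A = 21
B = 17^25 mod 31  (bits of 25 = 11001)
  bit 0 = 1: r = r^2 * 17 mod 31 = 1^2 * 17 = 1*17 = 17
  bit 1 = 1: r = r^2 * 17 mod 31 = 17^2 * 17 = 10*17 = 15
  bit 2 = 0: r = r^2 mod 31 = 15^2 = 8
  bit 3 = 0: r = r^2 mod 31 = 8^2 = 2
  bit 4 = 1: r = r^2 * 17 mod 31 = 2^2 * 17 = 4*17 = 6
  -> B = 6
s = B^a = 6^17 mod 31  (bits of 17 = 10001)
  bit 0 = 1: r = r^2 * 6 mod 31 = 1^2 * 6 = 1*6 = 6
  bit 1 = 0: r = r^2 mod 31 = 6^2 = 5
  bit 2 = 0: r = r^2 mod 31 = 5^2 = 25
  bit 3 = 0: r = r^2 mod 31 = 25^2 = 5
  bit 4 = 1: r = r^2 * 6 mod 31 = 5^2 * 6 = 25*6 = 26
  -> s = B^a = 26

Answer: 26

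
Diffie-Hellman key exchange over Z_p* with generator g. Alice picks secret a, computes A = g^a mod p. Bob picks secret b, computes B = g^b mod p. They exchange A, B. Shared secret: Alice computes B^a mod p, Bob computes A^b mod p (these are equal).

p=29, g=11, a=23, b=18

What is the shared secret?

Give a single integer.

A = 11^23 mod 29  (bits of 23 = 10111)
  bit 0 = 1: r = r^2 * 11 mod 29 = 1^2 * 11 = 1*11 = 11
  bit 1 = 0: r = r^2 mod 29 = 11^2 = 5
  bit 2 = 1: r = r^2 * 11 mod 29 = 5^2 * 11 = 25*11 = 14
  bit 3 = 1: r = r^2 * 11 mod 29 = 14^2 * 11 = 22*11 = 10
  bit 4 = 1: r = r^2 * 11 mod 29 = 10^2 * 11 = 13*11 = 27
  -> A = 27
B = 11^18 mod 29  (bits of 18 = 10010)
  bit 0 = 1: r = r^2 * 11 mod 29 = 1^2 * 11 = 1*11 = 11
  bit 1 = 0: r = r^2 mod 29 = 11^2 = 5
  bit 2 = 0: r = r^2 mod 29 = 5^2 = 25
  bit 3 = 1: r = r^2 * 11 mod 29 = 25^2 * 11 = 16*11 = 2
  bit 4 = 0: r = r^2 mod 29 = 2^2 = 4
  -> B = 4
s = B^a = 4^23 mod 29  (bits of 23 = 10111)
  bit 0 = 1: r = r^2 * 4 mod 29 = 1^2 * 4 = 1*4 = 4
  bit 1 = 0: r = r^2 mod 29 = 4^2 = 16
  bit 2 = 1: r = r^2 * 4 mod 29 = 16^2 * 4 = 24*4 = 9
  bit 3 = 1: r = r^2 * 4 mod 29 = 9^2 * 4 = 23*4 = 5
  bit 4 = 1: r = r^2 * 4 mod 29 = 5^2 * 4 = 25*4 = 13
  -> s = B^a = 13

Answer: 13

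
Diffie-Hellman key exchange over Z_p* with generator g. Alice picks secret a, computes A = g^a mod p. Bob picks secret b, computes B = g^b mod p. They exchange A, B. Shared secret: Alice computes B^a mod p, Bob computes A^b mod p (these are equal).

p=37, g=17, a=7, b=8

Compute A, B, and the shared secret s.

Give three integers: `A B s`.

Answer: 15 33 7

Derivation:
A = 17^7 mod 37  (bits of 7 = 111)
  bit 0 = 1: r = r^2 * 17 mod 37 = 1^2 * 17 = 1*17 = 17
  bit 1 = 1: r = r^2 * 17 mod 37 = 17^2 * 17 = 30*17 = 29
  bit 2 = 1: r = r^2 * 17 mod 37 = 29^2 * 17 = 27*17 = 15
  -> A = 15
B = 17^8 mod 37  (bits of 8 = 1000)
  bit 0 = 1: r = r^2 * 17 mod 37 = 1^2 * 17 = 1*17 = 17
  bit 1 = 0: r = r^2 mod 37 = 17^2 = 30
  bit 2 = 0: r = r^2 mod 37 = 30^2 = 12
  bit 3 = 0: r = r^2 mod 37 = 12^2 = 33
  -> B = 33
s = B^a = 33^7 mod 37  (bits of 7 = 111)
  bit 0 = 1: r = r^2 * 33 mod 37 = 1^2 * 33 = 1*33 = 33
  bit 1 = 1: r = r^2 * 33 mod 37 = 33^2 * 33 = 16*33 = 10
  bit 2 = 1: r = r^2 * 33 mod 37 = 10^2 * 33 = 26*33 = 7
  -> s = B^a = 7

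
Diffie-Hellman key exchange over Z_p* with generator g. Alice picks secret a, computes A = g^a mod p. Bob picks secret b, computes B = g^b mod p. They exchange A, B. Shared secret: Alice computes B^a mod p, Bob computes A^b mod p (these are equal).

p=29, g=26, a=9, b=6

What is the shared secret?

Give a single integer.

A = 26^9 mod 29  (bits of 9 = 1001)
  bit 0 = 1: r = r^2 * 26 mod 29 = 1^2 * 26 = 1*26 = 26
  bit 1 = 0: r = r^2 mod 29 = 26^2 = 9
  bit 2 = 0: r = r^2 mod 29 = 9^2 = 23
  bit 3 = 1: r = r^2 * 26 mod 29 = 23^2 * 26 = 7*26 = 8
  -> A = 8
B = 26^6 mod 29  (bits of 6 = 110)
  bit 0 = 1: r = r^2 * 26 mod 29 = 1^2 * 26 = 1*26 = 26
  bit 1 = 1: r = r^2 * 26 mod 29 = 26^2 * 26 = 9*26 = 2
  bit 2 = 0: r = r^2 mod 29 = 2^2 = 4
  -> B = 4
s = B^a = 4^9 mod 29  (bits of 9 = 1001)
  bit 0 = 1: r = r^2 * 4 mod 29 = 1^2 * 4 = 1*4 = 4
  bit 1 = 0: r = r^2 mod 29 = 4^2 = 16
  bit 2 = 0: r = r^2 mod 29 = 16^2 = 24
  bit 3 = 1: r = r^2 * 4 mod 29 = 24^2 * 4 = 25*4 = 13
  -> s = B^a = 13

Answer: 13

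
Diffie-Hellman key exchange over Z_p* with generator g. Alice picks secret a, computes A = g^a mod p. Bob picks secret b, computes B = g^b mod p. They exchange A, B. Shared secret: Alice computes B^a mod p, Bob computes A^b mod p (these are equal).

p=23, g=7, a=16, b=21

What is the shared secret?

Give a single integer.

Answer: 4

Derivation:
A = 7^16 mod 23  (bits of 16 = 10000)
  bit 0 = 1: r = r^2 * 7 mod 23 = 1^2 * 7 = 1*7 = 7
  bit 1 = 0: r = r^2 mod 23 = 7^2 = 3
  bit 2 = 0: r = r^2 mod 23 = 3^2 = 9
  bit 3 = 0: r = r^2 mod 23 = 9^2 = 12
  bit 4 = 0: r = r^2 mod 23 = 12^2 = 6
  -> A = 6
B = 7^21 mod 23  (bits of 21 = 10101)
  bit 0 = 1: r = r^2 * 7 mod 23 = 1^2 * 7 = 1*7 = 7
  bit 1 = 0: r = r^2 mod 23 = 7^2 = 3
  bit 2 = 1: r = r^2 * 7 mod 23 = 3^2 * 7 = 9*7 = 17
  bit 3 = 0: r = r^2 mod 23 = 17^2 = 13
  bit 4 = 1: r = r^2 * 7 mod 23 = 13^2 * 7 = 8*7 = 10
  -> B = 10
s = B^a = 10^16 mod 23  (bits of 16 = 10000)
  bit 0 = 1: r = r^2 * 10 mod 23 = 1^2 * 10 = 1*10 = 10
  bit 1 = 0: r = r^2 mod 23 = 10^2 = 8
  bit 2 = 0: r = r^2 mod 23 = 8^2 = 18
  bit 3 = 0: r = r^2 mod 23 = 18^2 = 2
  bit 4 = 0: r = r^2 mod 23 = 2^2 = 4
  -> s = B^a = 4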